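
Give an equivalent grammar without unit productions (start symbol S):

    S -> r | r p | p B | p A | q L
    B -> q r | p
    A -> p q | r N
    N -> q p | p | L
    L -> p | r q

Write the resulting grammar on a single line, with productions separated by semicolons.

S -> r | r p | p B | p A | q L; B -> q r | p; A -> p q | r N; N -> p | r q | q p; L -> p | r q

Unit pairs: N ⇒* {L}.
For every A with A ⇒* B via unit rules, add B's non-unit alternatives to A; then delete every rule of the form X → Y.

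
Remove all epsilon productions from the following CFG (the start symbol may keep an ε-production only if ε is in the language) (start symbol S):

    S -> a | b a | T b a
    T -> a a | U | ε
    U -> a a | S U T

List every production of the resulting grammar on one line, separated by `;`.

S -> a | b a | T b a; T -> a a | U; U -> a a | S U T | S U

The nullable symbols are {T}.
ε ∉ L(G), so no ε-production is kept.
Add the nullable-subset variants: U → S U T gives S U T | S U.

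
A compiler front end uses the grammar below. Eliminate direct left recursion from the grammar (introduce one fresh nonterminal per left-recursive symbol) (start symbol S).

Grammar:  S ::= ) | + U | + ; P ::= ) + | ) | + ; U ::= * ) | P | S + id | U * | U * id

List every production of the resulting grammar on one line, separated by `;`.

Left recursion appears on U.
For U: α = {*, * id}, β = {* ), P, S + id}. Rewrite as U → β U' and U' → α U' | ε.

S ::= ) | + U | +; P ::= ) + | ) | +; U ::= * ) U' | P U' | S + id U'; U' ::= * U' | * id U' | ε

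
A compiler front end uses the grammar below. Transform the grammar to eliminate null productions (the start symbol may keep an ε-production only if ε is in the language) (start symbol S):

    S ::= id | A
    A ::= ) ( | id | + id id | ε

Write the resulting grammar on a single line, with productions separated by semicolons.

S ::= id | A | ε; A ::= ) ( | id | + id id

Nullable set = {A, S}.
ε ∈ L(G) since S is nullable, so keep S → ε.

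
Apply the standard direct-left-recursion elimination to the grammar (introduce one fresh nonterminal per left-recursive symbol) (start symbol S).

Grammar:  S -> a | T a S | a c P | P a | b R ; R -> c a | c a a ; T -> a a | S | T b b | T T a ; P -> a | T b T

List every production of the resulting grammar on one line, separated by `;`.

S -> a | T a S | a c P | P a | b R; R -> c a | c a a; T -> a a T' | S T'; P -> a | T b T; T' -> b b T' | T a T' | ε

T is directly left-recursive.
For T: α = {b b, T a}, β = {a a, S}. Rewrite as T → β T' and T' → α T' | ε.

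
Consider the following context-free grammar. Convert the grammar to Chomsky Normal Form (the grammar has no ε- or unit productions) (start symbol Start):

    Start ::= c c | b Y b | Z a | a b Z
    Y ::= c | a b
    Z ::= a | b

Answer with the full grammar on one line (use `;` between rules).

Start ::= X1 X1 | X2 Y1 | Z X3 | X3 Y2; Y ::= c | X3 X2; Z ::= a | b; X1 ::= c; X2 ::= b; X3 ::= a; Y1 ::= Y X2; Y2 ::= X2 Z

Introduce a nonterminal for each terminal appearing in a rule of length ≥ 2: X1 → c, X2 → b, X3 → a.
Binarize each right-hand side of length ≥ 3 by chaining fresh nonterminals (Y1, Y2, …): affected rules were Start → X2 Y X2; Start → X3 X2 Z.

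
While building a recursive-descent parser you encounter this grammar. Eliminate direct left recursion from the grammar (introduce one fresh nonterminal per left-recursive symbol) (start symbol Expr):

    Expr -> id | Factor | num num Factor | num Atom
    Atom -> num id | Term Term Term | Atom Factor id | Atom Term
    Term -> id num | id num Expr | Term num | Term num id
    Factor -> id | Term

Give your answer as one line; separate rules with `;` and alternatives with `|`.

Expr -> id | Factor | num num Factor | num Atom; Atom -> num id Atom1 | Term Term Term Atom1; Term -> id num Term1 | id num Expr Term1; Factor -> id | Term; Atom1 -> Factor id Atom1 | Term Atom1 | ε; Term1 -> num Term1 | num id Term1 | ε

Atom, Term are directly left-recursive.
For Atom: α = {Factor id, Term}, β = {num id, Term Term Term}. Rewrite as Atom → β Atom1 and Atom1 → α Atom1 | ε.
For Term: α = {num, num id}, β = {id num, id num Expr}. Rewrite as Term → β Term1 and Term1 → α Term1 | ε.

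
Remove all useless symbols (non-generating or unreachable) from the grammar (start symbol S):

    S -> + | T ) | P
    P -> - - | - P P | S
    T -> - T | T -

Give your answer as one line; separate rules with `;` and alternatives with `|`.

S -> + | P; P -> - - | - P P | S

Generating nonterminals: {P, S}.
Reachable from S after that: {P, S}.
Removed useless symbols: {T} and every production mentioning them.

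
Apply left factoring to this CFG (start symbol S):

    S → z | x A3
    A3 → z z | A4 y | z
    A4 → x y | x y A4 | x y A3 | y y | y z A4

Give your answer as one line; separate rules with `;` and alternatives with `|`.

S → z | x A3; A3 → A4 y | z A3'; A4 → x y A4' | y A4''; A3' → z | ε; A4' → ε | A4 | A3; A4'' → y | z A4

A3 has alternatives sharing prefix 'z': factor to A3 → z A3' with A3' → z | ε.
A4 has alternatives sharing prefix 'x y': factor to A4 → x y A4' with A4' → ε | A4 | A3.
A4 has alternatives sharing prefix 'y': factor to A4 → y A4'' with A4'' → y | z A4.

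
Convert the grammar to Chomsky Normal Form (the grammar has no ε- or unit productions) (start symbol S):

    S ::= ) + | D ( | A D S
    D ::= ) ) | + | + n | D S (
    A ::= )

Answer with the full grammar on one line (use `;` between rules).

Introduce a nonterminal for each terminal appearing in a rule of length ≥ 2: X1 → ), X2 → +, X3 → (, X4 → n.
Binarize each right-hand side of length ≥ 3 by chaining fresh nonterminals (Y1, Y2, …): affected rules were S → A D S; D → D S X3.

S ::= X1 X2 | D X3 | A Y1; D ::= X1 X1 | + | X2 X4 | D Y2; A ::= ); X1 ::= ); X2 ::= +; X3 ::= (; X4 ::= n; Y1 ::= D S; Y2 ::= S X3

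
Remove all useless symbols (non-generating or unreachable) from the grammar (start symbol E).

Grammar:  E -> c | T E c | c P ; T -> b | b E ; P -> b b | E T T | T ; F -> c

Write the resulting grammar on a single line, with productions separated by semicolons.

Generating nonterminals: {E, F, P, T}.
Reachable from E after that: {E, P, T}.
Removed useless symbols: {F} and every production mentioning them.

E -> c | T E c | c P; T -> b | b E; P -> b b | E T T | T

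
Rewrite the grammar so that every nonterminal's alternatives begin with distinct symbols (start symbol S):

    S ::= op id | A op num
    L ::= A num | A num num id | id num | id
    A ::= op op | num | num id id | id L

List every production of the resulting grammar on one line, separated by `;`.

S ::= op id | A op num; L ::= A num L' | id L''; A ::= op op | id L | num A'; L' ::= ε | num id; L'' ::= num | ε; A' ::= ε | id id

L has alternatives sharing prefix 'A num': factor to L → A num L' with L' → ε | num id.
L has alternatives sharing prefix 'id': factor to L → id L'' with L'' → num | ε.
A has alternatives sharing prefix 'num': factor to A → num A' with A' → ε | id id.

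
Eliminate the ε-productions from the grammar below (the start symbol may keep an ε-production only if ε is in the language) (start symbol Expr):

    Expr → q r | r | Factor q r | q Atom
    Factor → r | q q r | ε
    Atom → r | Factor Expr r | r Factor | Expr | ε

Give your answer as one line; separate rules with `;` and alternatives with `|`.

Expr → q r | r | Factor q r | q Atom | q; Factor → r | q q r; Atom → r | Factor Expr r | Expr r | r Factor | Expr

Nullable nonterminals: {Atom, Factor}.
ε ∉ L(G), so no ε-production is kept.
For each production, add variants omitting each subset of nullable occurrences: Expr → q Atom gives q Atom | q. Atom → Factor Expr r gives Factor Expr r | Expr r.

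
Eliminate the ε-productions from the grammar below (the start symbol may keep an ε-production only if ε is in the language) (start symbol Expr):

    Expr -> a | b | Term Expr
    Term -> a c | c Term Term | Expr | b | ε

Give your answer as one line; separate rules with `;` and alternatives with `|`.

Expr -> a | b | Term Expr; Term -> a c | c Term Term | c Term | c | Expr | b

Nullable set = {Term}.
ε ∉ L(G), so no ε-production is kept.
Add the nullable-subset variants: Term → c Term Term gives c Term Term | c Term | c.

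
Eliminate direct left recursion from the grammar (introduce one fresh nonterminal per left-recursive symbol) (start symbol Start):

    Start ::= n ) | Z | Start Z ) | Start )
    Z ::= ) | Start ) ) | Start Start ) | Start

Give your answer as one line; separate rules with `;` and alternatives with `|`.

Left recursion appears on Start.
For Start: α = {Z ), )}, β = {n ), Z}. Rewrite as Start → β Start1 and Start1 → α Start1 | ε.

Start ::= n ) Start1 | Z Start1; Z ::= ) | Start ) ) | Start Start ) | Start; Start1 ::= Z ) Start1 | ) Start1 | ε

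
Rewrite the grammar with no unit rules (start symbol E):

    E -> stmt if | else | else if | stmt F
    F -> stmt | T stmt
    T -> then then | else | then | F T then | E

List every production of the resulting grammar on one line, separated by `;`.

Unit pairs: T ⇒* {E}.
For each unit pair (A, B), copy every non-unit production of B to A, then drop all unit productions.

E -> stmt if | else | else if | stmt F; F -> stmt | T stmt; T -> stmt if | else | else if | stmt F | then then | then | F T then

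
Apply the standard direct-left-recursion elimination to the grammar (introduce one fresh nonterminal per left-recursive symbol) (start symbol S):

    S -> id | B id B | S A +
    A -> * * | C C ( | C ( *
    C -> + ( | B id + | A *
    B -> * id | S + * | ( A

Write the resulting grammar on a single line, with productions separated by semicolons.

S -> id S' | B id B S'; A -> * * | C C ( | C ( *; C -> + ( | B id + | A *; B -> * id | S + * | ( A; S' -> A + S' | ε

Left recursion appears on S.
For S: α = {A +}, β = {id, B id B}. Rewrite as S → β S' and S' → α S' | ε.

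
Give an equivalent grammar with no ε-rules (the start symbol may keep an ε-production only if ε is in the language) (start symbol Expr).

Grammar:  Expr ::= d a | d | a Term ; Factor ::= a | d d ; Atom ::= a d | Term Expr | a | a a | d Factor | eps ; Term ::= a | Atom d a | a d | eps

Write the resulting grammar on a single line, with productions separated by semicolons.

Nullable set = {Atom, Term}.
ε ∉ L(G), so no ε-production is kept.
Add the nullable-subset variants: Expr → a Term gives a Term | a. Atom → Term Expr gives Term Expr | Expr. Term → Atom d a gives Atom d a | d a.

Expr ::= d a | d | a Term | a; Factor ::= a | d d; Atom ::= a d | Term Expr | Expr | a | a a | d Factor; Term ::= a | Atom d a | d a | a d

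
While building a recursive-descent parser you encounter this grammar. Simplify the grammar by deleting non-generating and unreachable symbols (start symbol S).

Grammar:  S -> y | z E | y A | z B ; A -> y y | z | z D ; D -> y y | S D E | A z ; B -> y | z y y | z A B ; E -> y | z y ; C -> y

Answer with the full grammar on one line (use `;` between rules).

S -> y | z E | y A | z B; A -> y y | z | z D; D -> y y | S D E | A z; B -> y | z y y | z A B; E -> y | z y

Generating nonterminals: {A, B, C, D, E, S}.
Reachable from S after that: {A, B, D, E, S}.
Removed useless symbols: {C} and every production mentioning them.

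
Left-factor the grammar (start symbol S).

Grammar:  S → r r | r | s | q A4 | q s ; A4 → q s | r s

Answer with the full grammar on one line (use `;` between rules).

S has alternatives sharing prefix 'r': factor to S → r S' with S' → r | ε.
S has alternatives sharing prefix 'q': factor to S → q S'' with S'' → A4 | s.

S → s | r S' | q S''; A4 → q s | r s; S' → r | ε; S'' → A4 | s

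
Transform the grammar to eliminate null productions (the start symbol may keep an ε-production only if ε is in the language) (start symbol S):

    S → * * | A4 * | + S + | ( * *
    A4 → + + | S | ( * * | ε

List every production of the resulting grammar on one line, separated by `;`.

Nullable set = {A4}.
ε ∉ L(G), so no ε-production is kept.
Expand every rule over subsets of its nullable positions: S → A4 * gives A4 * | *.

S → * * | A4 * | * | + S + | ( * *; A4 → + + | S | ( * *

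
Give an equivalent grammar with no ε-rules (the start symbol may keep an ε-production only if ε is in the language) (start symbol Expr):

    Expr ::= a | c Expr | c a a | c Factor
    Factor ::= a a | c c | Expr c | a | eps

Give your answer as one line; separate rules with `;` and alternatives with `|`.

Nullable set = {Factor}.
ε ∉ L(G), so no ε-production is kept.
Expand every rule over subsets of its nullable positions: Expr → c Factor gives c Factor | c.

Expr ::= a | c Expr | c a a | c Factor | c; Factor ::= a a | c c | Expr c | a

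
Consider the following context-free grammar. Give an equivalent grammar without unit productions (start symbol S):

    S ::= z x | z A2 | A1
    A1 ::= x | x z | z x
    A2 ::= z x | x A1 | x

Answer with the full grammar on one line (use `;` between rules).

Unit pairs: S ⇒* {A1}.
For every A with A ⇒* B via unit rules, add B's non-unit alternatives to A; then delete every rule of the form X → Y.

S ::= x | x z | z x | z A2; A1 ::= x | x z | z x; A2 ::= z x | x A1 | x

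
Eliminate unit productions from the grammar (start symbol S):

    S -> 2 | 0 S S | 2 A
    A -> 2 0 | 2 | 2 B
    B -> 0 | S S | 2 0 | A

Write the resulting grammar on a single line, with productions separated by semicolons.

Unit pairs: B ⇒* {A}.
For every A with A ⇒* B via unit rules, add B's non-unit alternatives to A; then delete every rule of the form X → Y.

S -> 2 | 0 S S | 2 A; A -> 2 0 | 2 | 2 B; B -> 0 | S S | 2 0 | 2 | 2 B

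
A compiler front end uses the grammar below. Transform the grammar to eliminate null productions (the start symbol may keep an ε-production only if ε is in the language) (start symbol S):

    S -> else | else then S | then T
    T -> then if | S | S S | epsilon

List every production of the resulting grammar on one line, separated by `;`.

The nullable symbols are {T}.
ε ∉ L(G), so no ε-production is kept.
Expand every rule over subsets of its nullable positions: S → then T gives then T | then.

S -> else | else then S | then T | then; T -> then if | S | S S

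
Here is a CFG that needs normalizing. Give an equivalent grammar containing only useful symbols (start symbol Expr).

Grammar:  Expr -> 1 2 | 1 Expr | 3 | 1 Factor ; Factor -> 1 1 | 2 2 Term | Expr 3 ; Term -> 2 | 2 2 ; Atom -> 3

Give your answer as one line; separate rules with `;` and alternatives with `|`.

Expr -> 1 2 | 1 Expr | 3 | 1 Factor; Factor -> 1 1 | 2 2 Term | Expr 3; Term -> 2 | 2 2

Generating nonterminals: {Atom, Expr, Factor, Term}.
Reachable from Expr after that: {Expr, Factor, Term}.
Removed useless symbols: {Atom} and every production mentioning them.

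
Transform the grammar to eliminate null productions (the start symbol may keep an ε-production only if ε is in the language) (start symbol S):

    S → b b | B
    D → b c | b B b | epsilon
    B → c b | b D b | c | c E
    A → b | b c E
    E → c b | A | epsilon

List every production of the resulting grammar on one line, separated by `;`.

Nullable nonterminals: {D, E}.
ε ∉ L(G), so no ε-production is kept.
Add the nullable-subset variants: B → b D b gives b D b | b b. A → b c E gives b c E | b c.

S → b b | B; D → b c | b B b; B → c b | b D b | b b | c | c E; A → b | b c E | b c; E → c b | A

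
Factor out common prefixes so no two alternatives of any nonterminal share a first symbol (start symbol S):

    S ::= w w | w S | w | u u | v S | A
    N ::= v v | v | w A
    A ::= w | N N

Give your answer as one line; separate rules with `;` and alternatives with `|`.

S has alternatives sharing prefix 'w': factor to S → w S' with S' → w | S | ε.
N has alternatives sharing prefix 'v': factor to N → v N' with N' → v | ε.

S ::= u u | v S | A | w S'; N ::= w A | v N'; A ::= w | N N; S' ::= w | S | ε; N' ::= v | ε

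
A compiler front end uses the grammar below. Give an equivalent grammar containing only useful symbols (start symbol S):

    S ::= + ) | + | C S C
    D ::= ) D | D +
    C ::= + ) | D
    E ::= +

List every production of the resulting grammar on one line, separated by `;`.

Generating nonterminals: {C, E, S}.
Reachable from S after that: {C, S}.
Removed useless symbols: {D, E} and every production mentioning them.

S ::= + ) | + | C S C; C ::= + )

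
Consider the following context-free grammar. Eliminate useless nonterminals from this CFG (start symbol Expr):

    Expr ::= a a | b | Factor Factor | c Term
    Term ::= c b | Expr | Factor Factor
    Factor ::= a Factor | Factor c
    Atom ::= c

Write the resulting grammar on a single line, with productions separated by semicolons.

Expr ::= a a | b | c Term; Term ::= c b | Expr

Generating nonterminals: {Atom, Expr, Term}.
Reachable from Expr after that: {Expr, Term}.
Removed useless symbols: {Atom, Factor} and every production mentioning them.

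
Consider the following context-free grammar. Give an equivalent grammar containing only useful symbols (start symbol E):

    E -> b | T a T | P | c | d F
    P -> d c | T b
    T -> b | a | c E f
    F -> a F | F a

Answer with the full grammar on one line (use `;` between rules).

E -> b | T a T | P | c; P -> d c | T b; T -> b | a | c E f

Generating nonterminals: {E, P, T}.
Reachable from E after that: {E, P, T}.
Removed useless symbols: {F} and every production mentioning them.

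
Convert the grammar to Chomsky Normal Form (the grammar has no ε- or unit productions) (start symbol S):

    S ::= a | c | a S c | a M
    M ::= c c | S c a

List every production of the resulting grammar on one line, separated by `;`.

S ::= a | c | X1 Y1 | X1 M; M ::= X2 X2 | S Y2; X1 ::= a; X2 ::= c; Y1 ::= S X2; Y2 ::= X2 X1

Introduce a nonterminal for each terminal appearing in a rule of length ≥ 2: X1 → a, X2 → c.
Binarize each right-hand side of length ≥ 3 by chaining fresh nonterminals (Y1, Y2, …): affected rules were S → X1 S X2; M → S X2 X1.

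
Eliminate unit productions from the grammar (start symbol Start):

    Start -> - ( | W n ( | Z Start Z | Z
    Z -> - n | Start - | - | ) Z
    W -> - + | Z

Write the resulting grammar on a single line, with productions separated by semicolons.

Unit pairs: Start ⇒* {Z}; W ⇒* {Z}.
Replace each nonterminal's rules with the union of the non-unit rules of every nonterminal it unit-derives.

Start -> - n | Start - | - | ) Z | - ( | W n ( | Z Start Z; Z -> - n | Start - | - | ) Z; W -> - n | Start - | - | ) Z | - +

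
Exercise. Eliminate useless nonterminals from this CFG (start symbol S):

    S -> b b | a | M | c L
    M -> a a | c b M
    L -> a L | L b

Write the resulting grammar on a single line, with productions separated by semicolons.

Generating nonterminals: {M, S}.
Reachable from S after that: {M, S}.
Removed useless symbols: {L} and every production mentioning them.

S -> b b | a | M; M -> a a | c b M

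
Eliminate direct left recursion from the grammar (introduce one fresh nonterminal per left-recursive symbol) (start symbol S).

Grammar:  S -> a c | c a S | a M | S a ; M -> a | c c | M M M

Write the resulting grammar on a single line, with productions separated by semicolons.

Left recursion appears on S, M.
For S: α = {a}, β = {a c, c a S, a M}. Rewrite as S → β S' and S' → α S' | ε.
For M: α = {M M}, β = {a, c c}. Rewrite as M → β M' and M' → α M' | ε.

S -> a c S' | c a S S' | a M S'; M -> a M' | c c M'; S' -> a S' | ε; M' -> M M M' | ε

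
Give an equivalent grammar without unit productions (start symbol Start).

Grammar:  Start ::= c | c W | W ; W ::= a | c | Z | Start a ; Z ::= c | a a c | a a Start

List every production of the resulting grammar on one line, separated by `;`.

Unit pairs: Start ⇒* {W, Z}; W ⇒* {Z}.
Replace each nonterminal's rules with the union of the non-unit rules of every nonterminal it unit-derives.

Start ::= c | a a c | a a Start | c W | a | Start a; W ::= c | a a c | a a Start | a | Start a; Z ::= c | a a c | a a Start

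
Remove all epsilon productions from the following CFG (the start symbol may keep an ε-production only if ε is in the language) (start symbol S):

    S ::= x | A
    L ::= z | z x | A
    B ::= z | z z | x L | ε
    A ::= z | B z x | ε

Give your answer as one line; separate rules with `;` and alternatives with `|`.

The nullable symbols are {A, B, L, S}.
ε ∈ L(G) since S is nullable, so keep S → ε.
For each production, add variants omitting each subset of nullable occurrences: B → x L gives x L | x. A → B z x gives B z x | z x.

S ::= x | A | ε; L ::= z | z x | A; B ::= z | z z | x L | x; A ::= z | B z x | z x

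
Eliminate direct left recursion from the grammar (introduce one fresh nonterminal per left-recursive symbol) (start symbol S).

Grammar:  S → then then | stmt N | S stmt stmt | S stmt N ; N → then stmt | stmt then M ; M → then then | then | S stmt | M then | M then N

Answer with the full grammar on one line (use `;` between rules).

S → then then S' | stmt N S'; N → then stmt | stmt then M; M → then then M' | then M' | S stmt M'; S' → stmt stmt S' | stmt N S' | ε; M' → then M' | then N M' | ε

S, M are directly left-recursive.
For S: α = {stmt stmt, stmt N}, β = {then then, stmt N}. Rewrite as S → β S' and S' → α S' | ε.
For M: α = {then, then N}, β = {then then, then, S stmt}. Rewrite as M → β M' and M' → α M' | ε.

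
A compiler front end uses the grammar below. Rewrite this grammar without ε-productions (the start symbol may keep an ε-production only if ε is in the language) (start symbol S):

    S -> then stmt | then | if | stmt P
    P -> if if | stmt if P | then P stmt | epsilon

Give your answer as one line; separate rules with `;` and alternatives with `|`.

S -> then stmt | then | if | stmt P | stmt; P -> if if | stmt if P | stmt if | then P stmt | then stmt

Nullable set = {P}.
ε ∉ L(G), so no ε-production is kept.
For each production, add variants omitting each subset of nullable occurrences: S → stmt P gives stmt P | stmt. P → stmt if P gives stmt if P | stmt if. P → then P stmt gives then P stmt | then stmt.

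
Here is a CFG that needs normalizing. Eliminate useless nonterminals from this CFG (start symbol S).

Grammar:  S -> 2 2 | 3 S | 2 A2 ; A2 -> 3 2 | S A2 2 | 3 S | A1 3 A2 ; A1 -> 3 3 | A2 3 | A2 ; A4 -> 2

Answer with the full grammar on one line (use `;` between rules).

Generating nonterminals: {A1, A2, A4, S}.
Reachable from S after that: {A1, A2, S}.
Removed useless symbols: {A4} and every production mentioning them.

S -> 2 2 | 3 S | 2 A2; A2 -> 3 2 | S A2 2 | 3 S | A1 3 A2; A1 -> 3 3 | A2 3 | A2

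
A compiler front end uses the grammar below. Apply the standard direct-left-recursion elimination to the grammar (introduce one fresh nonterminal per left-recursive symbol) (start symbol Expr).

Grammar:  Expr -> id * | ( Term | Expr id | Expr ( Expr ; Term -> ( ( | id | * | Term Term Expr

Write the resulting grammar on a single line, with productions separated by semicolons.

Expr -> id * Expr1 | ( Term Expr1; Term -> ( ( Term1 | id Term1 | * Term1; Expr1 -> id Expr1 | ( Expr Expr1 | eps; Term1 -> Term Expr Term1 | eps

Directly left-recursive nonterminals: Expr, Term.
For Expr: α = {id, ( Expr}, β = {id *, ( Term}. Rewrite as Expr → β Expr1 and Expr1 → α Expr1 | ε.
For Term: α = {Term Expr}, β = {( (, id, *}. Rewrite as Term → β Term1 and Term1 → α Term1 | ε.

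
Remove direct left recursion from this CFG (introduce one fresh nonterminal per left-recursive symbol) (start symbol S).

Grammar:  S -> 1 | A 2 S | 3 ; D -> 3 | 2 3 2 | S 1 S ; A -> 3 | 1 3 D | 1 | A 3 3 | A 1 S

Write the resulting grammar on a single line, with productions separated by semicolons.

S -> 1 | A 2 S | 3; D -> 3 | 2 3 2 | S 1 S; A -> 3 A' | 1 3 D A' | 1 A'; A' -> 3 3 A' | 1 S A' | ε

Directly left-recursive nonterminal: A.
For A: α = {3 3, 1 S}, β = {3, 1 3 D, 1}. Rewrite as A → β A' and A' → α A' | ε.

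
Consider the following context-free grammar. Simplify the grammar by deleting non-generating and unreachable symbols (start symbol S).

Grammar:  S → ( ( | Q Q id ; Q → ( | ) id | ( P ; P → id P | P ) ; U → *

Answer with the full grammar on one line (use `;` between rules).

S → ( ( | Q Q id; Q → ( | ) id

Generating nonterminals: {Q, S, U}.
Reachable from S after that: {Q, S}.
Removed useless symbols: {P, U} and every production mentioning them.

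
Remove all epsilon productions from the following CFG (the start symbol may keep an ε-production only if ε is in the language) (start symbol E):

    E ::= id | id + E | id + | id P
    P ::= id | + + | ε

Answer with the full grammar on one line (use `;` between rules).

E ::= id | id + E | id + | id P; P ::= id | + +

Nullable set = {P}.
ε ∉ L(G), so no ε-production is kept.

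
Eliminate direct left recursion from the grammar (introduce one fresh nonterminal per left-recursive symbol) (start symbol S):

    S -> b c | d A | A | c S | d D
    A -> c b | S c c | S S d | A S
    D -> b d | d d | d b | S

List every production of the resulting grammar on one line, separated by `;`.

S -> b c | d A | A | c S | d D; A -> c b A' | S c c A' | S S d A'; D -> b d | d d | d b | S; A' -> S A' | ε

A is directly left-recursive.
For A: α = {S}, β = {c b, S c c, S S d}. Rewrite as A → β A' and A' → α A' | ε.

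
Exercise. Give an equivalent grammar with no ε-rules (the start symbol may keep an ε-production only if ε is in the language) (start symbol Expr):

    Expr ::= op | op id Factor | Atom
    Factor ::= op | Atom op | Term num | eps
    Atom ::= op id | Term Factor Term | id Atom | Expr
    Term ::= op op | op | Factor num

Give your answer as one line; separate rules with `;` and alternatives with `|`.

Expr ::= op | op id Factor | op id | Atom; Factor ::= op | Atom op | Term num; Atom ::= op id | Term Factor Term | Term Term | id Atom | Expr; Term ::= op op | op | Factor num | num

Nullable set = {Factor}.
ε ∉ L(G), so no ε-production is kept.
Expand every rule over subsets of its nullable positions: Expr → op id Factor gives op id Factor | op id. Atom → Term Factor Term gives Term Factor Term | Term Term. Term → Factor num gives Factor num | num.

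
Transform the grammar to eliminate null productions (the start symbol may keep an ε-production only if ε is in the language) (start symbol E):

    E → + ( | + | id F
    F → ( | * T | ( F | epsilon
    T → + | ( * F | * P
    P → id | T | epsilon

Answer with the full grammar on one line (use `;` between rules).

The nullable symbols are {F, P}.
ε ∉ L(G), so no ε-production is kept.
Add the nullable-subset variants: E → id F gives id F | id. T → ( * F gives ( * F | ( *. T → * P gives * P | *.

E → + ( | + | id F | id; F → ( | * T | ( F; T → + | ( * F | ( * | * P | *; P → id | T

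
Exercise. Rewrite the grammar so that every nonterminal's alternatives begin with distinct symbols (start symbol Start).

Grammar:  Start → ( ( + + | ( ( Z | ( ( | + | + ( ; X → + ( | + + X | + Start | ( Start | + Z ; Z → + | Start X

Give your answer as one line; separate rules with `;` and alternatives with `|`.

Start has alternatives sharing prefix '( (': factor to Start → ( ( Start1 with Start1 → + + | Z | ε.
Start has alternatives sharing prefix '+': factor to Start → + Start2 with Start2 → ε | (.
X has alternatives sharing prefix '+': factor to X → + X1 with X1 → ( | + X | Start | Z.

Start → ( ( Start1 | + Start2; X → ( Start | + X1; Z → + | Start X; Start1 → + + | Z | ε; Start2 → ε | (; X1 → ( | + X | Start | Z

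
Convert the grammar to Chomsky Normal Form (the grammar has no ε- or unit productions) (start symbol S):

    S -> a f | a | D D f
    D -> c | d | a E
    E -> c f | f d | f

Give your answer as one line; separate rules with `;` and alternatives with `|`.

S -> X1 X2 | a | D Y1; D -> c | d | X1 E; E -> X3 X2 | X2 X4 | f; X1 -> a; X2 -> f; X3 -> c; X4 -> d; Y1 -> D X2

Introduce a nonterminal for each terminal appearing in a rule of length ≥ 2: X1 → a, X2 → f, X3 → c, X4 → d.
Binarize each right-hand side of length ≥ 3 by chaining fresh nonterminals (Y1, Y2, …): affected rules were S → D D X2.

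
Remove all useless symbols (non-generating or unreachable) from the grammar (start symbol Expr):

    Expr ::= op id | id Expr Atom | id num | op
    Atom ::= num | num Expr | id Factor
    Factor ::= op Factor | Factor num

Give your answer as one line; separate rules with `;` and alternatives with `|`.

Expr ::= op id | id Expr Atom | id num | op; Atom ::= num | num Expr

Generating nonterminals: {Atom, Expr}.
Reachable from Expr after that: {Atom, Expr}.
Removed useless symbols: {Factor} and every production mentioning them.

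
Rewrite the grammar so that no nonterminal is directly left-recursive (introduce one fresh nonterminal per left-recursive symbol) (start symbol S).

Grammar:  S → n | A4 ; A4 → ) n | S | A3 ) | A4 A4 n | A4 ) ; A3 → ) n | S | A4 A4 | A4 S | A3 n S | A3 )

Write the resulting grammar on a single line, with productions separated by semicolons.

S → n | A4; A4 → ) n A4' | S A4' | A3 ) A4'; A3 → ) n A3' | S A3' | A4 A4 A3' | A4 S A3'; A4' → A4 n A4' | ) A4' | ε; A3' → n S A3' | ) A3' | ε

Directly left-recursive nonterminals: A4, A3.
For A4: α = {A4 n, )}, β = {) n, S, A3 )}. Rewrite as A4 → β A4' and A4' → α A4' | ε.
For A3: α = {n S, )}, β = {) n, S, A4 A4, A4 S}. Rewrite as A3 → β A3' and A3' → α A3' | ε.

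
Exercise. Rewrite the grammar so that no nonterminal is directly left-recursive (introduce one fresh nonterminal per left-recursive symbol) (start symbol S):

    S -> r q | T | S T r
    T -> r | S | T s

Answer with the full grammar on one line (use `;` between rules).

S, T are directly left-recursive.
For S: α = {T r}, β = {r q, T}. Rewrite as S → β S' and S' → α S' | ε.
For T: α = {s}, β = {r, S}. Rewrite as T → β T' and T' → α T' | ε.

S -> r q S' | T S'; T -> r T' | S T'; S' -> T r S' | epsilon; T' -> s T' | epsilon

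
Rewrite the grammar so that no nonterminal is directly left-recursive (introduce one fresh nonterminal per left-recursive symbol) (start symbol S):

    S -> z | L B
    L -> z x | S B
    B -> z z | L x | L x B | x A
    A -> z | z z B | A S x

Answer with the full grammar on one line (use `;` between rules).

S -> z | L B; L -> z x | S B; B -> z z | L x | L x B | x A; A -> z A' | z z B A'; A' -> S x A' | ε

Directly left-recursive nonterminal: A.
For A: α = {S x}, β = {z, z z B}. Rewrite as A → β A' and A' → α A' | ε.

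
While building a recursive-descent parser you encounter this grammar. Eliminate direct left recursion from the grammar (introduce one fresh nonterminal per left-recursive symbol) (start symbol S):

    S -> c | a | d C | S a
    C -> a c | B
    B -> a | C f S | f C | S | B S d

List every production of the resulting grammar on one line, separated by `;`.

S -> c S' | a S' | d C S'; C -> a c | B; B -> a B' | C f S B' | f C B' | S B'; S' -> a S' | ε; B' -> S d B' | ε

Left recursion appears on S, B.
For S: α = {a}, β = {c, a, d C}. Rewrite as S → β S' and S' → α S' | ε.
For B: α = {S d}, β = {a, C f S, f C, S}. Rewrite as B → β B' and B' → α B' | ε.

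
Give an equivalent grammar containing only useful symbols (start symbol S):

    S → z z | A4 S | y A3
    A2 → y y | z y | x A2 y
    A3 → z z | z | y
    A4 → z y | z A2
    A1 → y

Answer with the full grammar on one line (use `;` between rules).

S → z z | A4 S | y A3; A2 → y y | z y | x A2 y; A3 → z z | z | y; A4 → z y | z A2

Generating nonterminals: {A1, A2, A3, A4, S}.
Reachable from S after that: {A2, A3, A4, S}.
Removed useless symbols: {A1} and every production mentioning them.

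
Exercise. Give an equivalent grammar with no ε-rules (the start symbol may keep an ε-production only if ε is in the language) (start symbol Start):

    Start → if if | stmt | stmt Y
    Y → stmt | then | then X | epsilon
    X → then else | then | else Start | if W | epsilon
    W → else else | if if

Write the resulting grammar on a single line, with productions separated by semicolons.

The nullable symbols are {X, Y}.
ε ∉ L(G), so no ε-production is kept.

Start → if if | stmt | stmt Y; Y → stmt | then | then X; X → then else | then | else Start | if W; W → else else | if if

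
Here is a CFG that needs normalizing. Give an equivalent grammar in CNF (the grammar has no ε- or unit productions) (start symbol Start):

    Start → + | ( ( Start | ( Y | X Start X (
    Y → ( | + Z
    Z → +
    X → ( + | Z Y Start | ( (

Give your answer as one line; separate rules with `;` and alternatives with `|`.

Start → + | X1 Y1 | X1 Y | X Y2; Y → ( | X2 Z; Z → +; X → X1 X2 | Z Y4 | X1 X1; X1 → (; X2 → +; Y1 → X1 Start; Y2 → Start Y3; Y3 → X X1; Y4 → Y Start

Introduce a nonterminal for each terminal appearing in a rule of length ≥ 2: X1 → (, X2 → +.
Binarize each right-hand side of length ≥ 3 by chaining fresh nonterminals (Y1, Y2, …): affected rules were Start → X1 X1 Start; Start → X Start X X1; X → Z Y Start.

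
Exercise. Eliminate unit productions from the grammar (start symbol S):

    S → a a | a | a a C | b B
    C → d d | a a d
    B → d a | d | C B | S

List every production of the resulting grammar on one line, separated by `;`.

S → a a | a | a a C | b B; C → d d | a a d; B → d a | d | C B | a a | a | a a C | b B

Unit pairs: B ⇒* {S}.
For each unit pair (A, B), copy every non-unit production of B to A, then drop all unit productions.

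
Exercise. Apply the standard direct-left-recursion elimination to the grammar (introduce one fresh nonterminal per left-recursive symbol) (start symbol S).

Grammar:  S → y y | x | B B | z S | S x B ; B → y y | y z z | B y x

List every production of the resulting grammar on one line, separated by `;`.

S → y y S' | x S' | B B S' | z S S'; B → y y B' | y z z B'; S' → x B S' | ε; B' → y x B' | ε

S, B are directly left-recursive.
For S: α = {x B}, β = {y y, x, B B, z S}. Rewrite as S → β S' and S' → α S' | ε.
For B: α = {y x}, β = {y y, y z z}. Rewrite as B → β B' and B' → α B' | ε.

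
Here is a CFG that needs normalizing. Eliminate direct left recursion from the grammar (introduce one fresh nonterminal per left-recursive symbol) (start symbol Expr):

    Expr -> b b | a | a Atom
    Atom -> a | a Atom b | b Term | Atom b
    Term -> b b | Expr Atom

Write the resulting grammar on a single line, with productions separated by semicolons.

Expr -> b b | a | a Atom; Atom -> a Atom1 | a Atom b Atom1 | b Term Atom1; Term -> b b | Expr Atom; Atom1 -> b Atom1 | ε

Left recursion appears on Atom.
For Atom: α = {b}, β = {a, a Atom b, b Term}. Rewrite as Atom → β Atom1 and Atom1 → α Atom1 | ε.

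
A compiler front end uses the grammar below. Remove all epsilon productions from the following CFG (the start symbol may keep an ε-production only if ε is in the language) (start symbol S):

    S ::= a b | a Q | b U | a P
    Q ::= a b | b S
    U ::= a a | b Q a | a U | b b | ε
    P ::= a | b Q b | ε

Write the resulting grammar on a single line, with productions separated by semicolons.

S ::= a b | a Q | b U | b | a P | a; Q ::= a b | b S; U ::= a a | b Q a | a U | a | b b; P ::= a | b Q b

Nullable nonterminals: {P, U}.
ε ∉ L(G), so no ε-production is kept.
Expand every rule over subsets of its nullable positions: S → b U gives b U | b. S → a P gives a P | a. U → a U gives a U | a.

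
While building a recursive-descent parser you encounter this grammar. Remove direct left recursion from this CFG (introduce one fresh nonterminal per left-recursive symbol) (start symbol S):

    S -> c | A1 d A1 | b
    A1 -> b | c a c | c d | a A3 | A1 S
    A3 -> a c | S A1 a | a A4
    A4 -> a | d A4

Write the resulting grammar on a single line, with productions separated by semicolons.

Directly left-recursive nonterminal: A1.
For A1: α = {S}, β = {b, c a c, c d, a A3}. Rewrite as A1 → β A1' and A1' → α A1' | ε.

S -> c | A1 d A1 | b; A1 -> b A1' | c a c A1' | c d A1' | a A3 A1'; A3 -> a c | S A1 a | a A4; A4 -> a | d A4; A1' -> S A1' | ε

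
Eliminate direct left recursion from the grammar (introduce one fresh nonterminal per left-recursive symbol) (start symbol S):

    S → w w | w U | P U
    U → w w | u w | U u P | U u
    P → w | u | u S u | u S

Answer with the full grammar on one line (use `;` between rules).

S → w w | w U | P U; U → w w U' | u w U'; P → w | u | u S u | u S; U' → u P U' | u U' | ε

Left recursion appears on U.
For U: α = {u P, u}, β = {w w, u w}. Rewrite as U → β U' and U' → α U' | ε.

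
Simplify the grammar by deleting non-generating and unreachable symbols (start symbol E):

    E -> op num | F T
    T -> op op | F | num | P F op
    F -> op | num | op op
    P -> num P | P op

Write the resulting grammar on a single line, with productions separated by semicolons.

Generating nonterminals: {E, F, T}.
Reachable from E after that: {E, F, T}.
Removed useless symbols: {P} and every production mentioning them.

E -> op num | F T; T -> op op | F | num; F -> op | num | op op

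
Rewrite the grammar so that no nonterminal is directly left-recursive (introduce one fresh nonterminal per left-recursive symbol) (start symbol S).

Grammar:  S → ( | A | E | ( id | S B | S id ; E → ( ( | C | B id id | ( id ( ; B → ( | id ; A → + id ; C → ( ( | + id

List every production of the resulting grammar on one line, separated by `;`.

Directly left-recursive nonterminal: S.
For S: α = {B, id}, β = {(, A, E, ( id}. Rewrite as S → β S' and S' → α S' | ε.

S → ( S' | A S' | E S' | ( id S'; E → ( ( | C | B id id | ( id (; B → ( | id; A → + id; C → ( ( | + id; S' → B S' | id S' | ε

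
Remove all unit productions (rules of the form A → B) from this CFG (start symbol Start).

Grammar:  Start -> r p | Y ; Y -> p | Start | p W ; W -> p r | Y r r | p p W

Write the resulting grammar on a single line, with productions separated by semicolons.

Start -> r p | p | p W; Y -> r p | p | p W; W -> p r | Y r r | p p W

Unit pairs: Start ⇒* {Y}; Y ⇒* {Start}.
For each unit pair (A, B), copy every non-unit production of B to A, then drop all unit productions.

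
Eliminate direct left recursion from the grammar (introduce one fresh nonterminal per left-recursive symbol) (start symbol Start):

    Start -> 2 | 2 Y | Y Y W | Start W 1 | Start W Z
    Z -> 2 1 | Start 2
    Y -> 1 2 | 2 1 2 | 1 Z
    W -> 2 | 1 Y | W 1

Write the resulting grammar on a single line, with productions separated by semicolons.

Start -> 2 Start1 | 2 Y Start1 | Y Y W Start1; Z -> 2 1 | Start 2; Y -> 1 2 | 2 1 2 | 1 Z; W -> 2 W1 | 1 Y W1; Start1 -> W 1 Start1 | W Z Start1 | ε; W1 -> 1 W1 | ε

Left recursion appears on Start, W.
For Start: α = {W 1, W Z}, β = {2, 2 Y, Y Y W}. Rewrite as Start → β Start1 and Start1 → α Start1 | ε.
For W: α = {1}, β = {2, 1 Y}. Rewrite as W → β W1 and W1 → α W1 | ε.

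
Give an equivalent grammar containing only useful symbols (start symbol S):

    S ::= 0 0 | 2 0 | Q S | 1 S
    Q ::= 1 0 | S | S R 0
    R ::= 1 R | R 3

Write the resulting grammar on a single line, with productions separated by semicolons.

S ::= 0 0 | 2 0 | Q S | 1 S; Q ::= 1 0 | S

Generating nonterminals: {Q, S}.
Reachable from S after that: {Q, S}.
Removed useless symbols: {R} and every production mentioning them.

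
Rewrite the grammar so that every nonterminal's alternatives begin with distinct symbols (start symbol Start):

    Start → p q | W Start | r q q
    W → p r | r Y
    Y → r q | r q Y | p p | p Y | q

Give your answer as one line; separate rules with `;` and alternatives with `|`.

Start → p q | W Start | r q q; W → p r | r Y; Y → q | r q Y1 | p Y2; Y1 → ε | Y; Y2 → p | Y

Y has alternatives sharing prefix 'r q': factor to Y → r q Y1 with Y1 → ε | Y.
Y has alternatives sharing prefix 'p': factor to Y → p Y2 with Y2 → p | Y.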